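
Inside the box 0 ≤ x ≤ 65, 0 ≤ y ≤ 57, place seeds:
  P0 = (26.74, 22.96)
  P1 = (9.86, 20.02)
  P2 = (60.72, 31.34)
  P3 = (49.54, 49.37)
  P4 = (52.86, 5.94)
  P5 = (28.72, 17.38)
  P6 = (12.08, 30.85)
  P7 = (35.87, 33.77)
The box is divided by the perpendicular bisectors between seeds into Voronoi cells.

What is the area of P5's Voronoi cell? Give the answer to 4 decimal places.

Area of P5's cell: 458.3873

1. box [0,65]×[0,57]: [(0, 0) (65, 0) (65, 57) (0, 57)]
2. ⊥bis P5·P0 via (27.73,20.17): [(0, 10.3303) (0, 0) (65, 0) (65, 33.3948)]  |A|=1421.0677
3. ⊥bis P5·P1 via (19.29,18.7): [(19.0654, 17.0955) (16.6724, 0) (65, 0) (65, 33.3948)]  |A|=1180.0807
4. ⊥bis P5·P2 via (44.72,24.36): [(44.0254, 25.9522) (19.0654, 17.0955) (16.6724, 0) (55.347, 0)]  |A|=704.601
5. ⊥bis P5·P3 via (39.13,33.375): [(44.0254, 25.9522) (19.0654, 17.0955) (16.6724, 0) (55.347, 0)]  |A|=704.601
6. ⊥bis P5·P4 via (40.79,11.66): [(45.7211, 22.0653) (44.0254, 25.9522) (19.0654, 17.0955) (16.6724, 0) (35.2643, 0)]  |A|=483.0354
7. ⊥bis P5·P6 via (20.4,24.115): [(45.7211, 22.0653) (44.0254, 25.9522) (19.0654, 17.0955) (16.6724, 0) (35.2643, 0)]  |A|=483.0354
8. ⊥bis P5·P7 via (32.295,25.575): [(44.7993, 20.1201) (37.0798, 23.4877) (19.0654, 17.0955) (16.6724, 0) (35.2643, 0)]  |A|=458.3873
9. canonical 5-gon: [(44.7993, 20.1201) (37.0798, 23.4877) (19.0654, 17.0955) (16.6724, 0) (35.2643, 0)]
10. shoelace: 458.3873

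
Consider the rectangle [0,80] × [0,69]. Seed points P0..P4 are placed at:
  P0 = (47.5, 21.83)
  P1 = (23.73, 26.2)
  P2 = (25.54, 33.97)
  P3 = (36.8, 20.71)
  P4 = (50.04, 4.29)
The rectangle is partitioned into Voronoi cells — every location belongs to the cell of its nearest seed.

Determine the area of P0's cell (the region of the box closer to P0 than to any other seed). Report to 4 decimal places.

1. box [0,80]×[0,69]: [(0, 0) (80, 0) (80, 69) (0, 69)]
2. ⊥bis P0·P1 via (35.615,24.015): [(31.2, 0) (80, 0) (80, 69) (43.8853, 69)]  |A|=2929.5594
3. ⊥bis P0·P2 via (36.52,27.9): [(36.2342, 27.383) (31.2, 0) (80, 0) (80, 69) (59.241, 69)]  |A|=2610.0291
4. ⊥bis P0·P3 via (42.15,21.27): [(40.6702, 35.4073) (44.3764, 0) (80, 0) (80, 69) (59.241, 69)]  |A|=2336.2205
5. ⊥bis P0·P4 via (48.77,13.06): [(40.6702, 35.4073) (43.0954, 12.2382) (80, 17.5825) (80, 69) (59.241, 69)]  |A|=1793.7979
6. canonical 5-gon: [(40.6702, 35.4073) (43.0954, 12.2382) (80, 17.5825) (80, 69) (59.241, 69)]
7. shoelace: 1793.7979

Area of P0's cell: 1793.7979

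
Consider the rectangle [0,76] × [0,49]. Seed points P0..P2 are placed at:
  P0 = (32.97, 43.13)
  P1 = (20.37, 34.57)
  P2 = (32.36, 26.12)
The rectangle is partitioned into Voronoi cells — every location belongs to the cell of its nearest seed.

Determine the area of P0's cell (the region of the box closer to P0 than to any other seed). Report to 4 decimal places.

1. box [0,76]×[0,49]: [(0, 0) (76, 0) (76, 49) (0, 49)]
2. ⊥bis P0·P1 via (26.67,38.85): [(53.0633, 0) (76, 0) (76, 49) (19.7744, 49)]  |A|=1939.4744
3. ⊥bis P0·P2 via (32.665,34.625): [(29.4623, 34.7399) (76, 33.071) (76, 49) (19.7744, 49)]  |A|=771.543
4. canonical 4-gon: [(29.4623, 34.7399) (76, 33.071) (76, 49) (19.7744, 49)]
5. shoelace: 771.543

Area of P0's cell: 771.5430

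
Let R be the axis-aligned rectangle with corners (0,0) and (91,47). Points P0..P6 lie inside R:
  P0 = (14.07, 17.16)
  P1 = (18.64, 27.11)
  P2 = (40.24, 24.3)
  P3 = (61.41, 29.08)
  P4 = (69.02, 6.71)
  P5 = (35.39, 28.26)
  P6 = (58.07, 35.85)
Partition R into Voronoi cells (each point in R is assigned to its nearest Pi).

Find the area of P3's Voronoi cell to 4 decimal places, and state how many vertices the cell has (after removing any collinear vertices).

Area of P3's cell: 708.6706 (5 vertices)

1. box [0,91]×[0,47]: [(0, 0) (91, 0) (91, 47) (0, 47)]
2. ⊥bis P3·P0 via (37.74,23.12): [(43.5615, 0) (91, 0) (91, 47) (31.7271, 47)]  |A|=2507.7171
3. ⊥bis P3·P1 via (40.025,28.095): [(40.817, 10.8997) (43.5615, 0) (91, 0) (91, 47) (39.1542, 47)]  |A|=2373.6566
4. ⊥bis P3·P2 via (50.825,26.69): [(56.8514, 0) (91, 0) (91, 47) (46.2392, 47)]  |A|=1854.3721
5. ⊥bis P3·P4 via (65.215,17.895): [(53.6957, 13.9763) (91, 26.6667) (91, 47) (46.2392, 47)]  |A|=1118.3444
6. ⊥bis P3·P5 via (48.4,28.67): [(48.0792, 38.851) (53.6957, 13.9763) (91, 26.6667) (91, 47) (47.8223, 47)]  |A|=1111.8938
7. ⊥bis P3·P6 via (59.74,32.465): [(50.5453, 27.9288) (53.6957, 13.9763) (91, 26.6667) (91, 47) (89.2017, 47)]  |A|=708.6706
8. canonical 5-gon: [(50.5453, 27.9288) (53.6957, 13.9763) (91, 26.6667) (91, 47) (89.2017, 47)]
9. shoelace: 708.6706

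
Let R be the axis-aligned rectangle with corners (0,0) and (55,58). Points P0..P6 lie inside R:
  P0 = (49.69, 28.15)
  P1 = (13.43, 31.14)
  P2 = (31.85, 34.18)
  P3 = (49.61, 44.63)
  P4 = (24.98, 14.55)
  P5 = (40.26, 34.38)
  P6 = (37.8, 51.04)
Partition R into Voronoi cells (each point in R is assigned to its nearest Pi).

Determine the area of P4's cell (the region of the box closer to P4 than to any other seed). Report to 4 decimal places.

1. box [0,55]×[0,58]: [(0, 0) (55, 0) (55, 58) (0, 58)]
2. ⊥bis P4·P0 via (37.335,21.35): [(0, 0) (49.0857, 0) (17.1634, 58) (0, 58)]  |A|=1921.2244
3. ⊥bis P4·P1 via (19.205,22.845): [(0, 9.4744) (0, 0) (49.0857, 0) (31.7176, 31.5563)]  |A|=924.735
4. ⊥bis P4·P2 via (28.415,24.365): [(23.7389, 26.0015) (0, 9.4744) (0, 0) (49.0857, 0) (37.4078, 21.2178)]  |A|=867.687
5. ⊥bis P4·P3 via (37.295,29.59): [(23.7389, 26.0015) (0, 9.4744) (0, 0) (49.0857, 0) (37.4078, 21.2178)]  |A|=867.687
6. ⊥bis P4·P5 via (32.62,24.465): [(36.3569, 21.5855) (23.7389, 26.0015) (0, 9.4744) (0, 0) (49.0857, 0) (37.8302, 20.4503)]  |A|=867.3614
7. ⊥bis P4·P6 via (31.39,32.795): [(36.3569, 21.5855) (23.7389, 26.0015) (0, 9.4744) (0, 0) (49.0857, 0) (37.8302, 20.4503)]  |A|=867.3614
8. canonical 6-gon: [(36.3569, 21.5855) (23.7389, 26.0015) (0, 9.4744) (0, 0) (49.0857, 0) (37.8302, 20.4503)]
9. shoelace: 867.3614

Area of P4's cell: 867.3614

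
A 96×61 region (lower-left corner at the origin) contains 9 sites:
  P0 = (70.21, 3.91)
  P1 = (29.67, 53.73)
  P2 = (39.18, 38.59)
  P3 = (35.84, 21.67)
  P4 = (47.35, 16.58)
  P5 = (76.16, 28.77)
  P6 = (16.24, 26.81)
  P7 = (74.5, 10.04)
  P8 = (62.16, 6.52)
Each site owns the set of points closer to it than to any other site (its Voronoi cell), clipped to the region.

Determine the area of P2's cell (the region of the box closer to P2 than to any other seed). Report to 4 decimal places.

1. box [0,96]×[0,61]: [(0, 0) (96, 0) (96, 61) (0, 61)]
2. ⊥bis P2·P0 via (54.695,21.25): [(0, 0) (30.9454, 0) (96, 58.2077) (96, 61) (0, 61)]  |A|=3962.6597
3. ⊥bis P2·P1 via (34.425,46.16): [(0, 24.5364) (0, 0) (30.9454, 0) (96, 58.2077) (96, 61) (58.0504, 61)]  |A|=2904.2955
4. ⊥bis P2·P3 via (37.51,30.13): [(15.745, 34.4264) (59.7197, 25.7458) (96, 58.2077) (96, 61) (58.0504, 61)]  |A|=1487.4931
5. ⊥bis P2·P4 via (43.265,27.585): [(15.745, 34.4264) (45.743, 28.5048) (74.8986, 39.3272) (96, 58.2077) (96, 61) (58.0504, 61)]  |A|=1371.6422
6. ⊥bis P2·P5 via (57.67,33.68): [(15.745, 34.4264) (45.743, 28.5048) (57.4497, 32.8503) (64.9248, 61) (58.0504, 61)]  |A|=784.0555
7. ⊥bis P2·P6 via (27.71,32.7): [(24.1216, 39.688) (28.0731, 31.9928) (45.743, 28.5048) (57.4497, 32.8503) (64.9248, 61) (58.0504, 61)]  |A|=741.43
8. ⊥bis P2·P7 via (56.84,24.315): [(24.1216, 39.688) (28.0731, 31.9928) (45.743, 28.5048) (57.4497, 32.8503) (64.9248, 61) (58.0504, 61)]  |A|=741.43
9. ⊥bis P2·P8 via (50.67,22.555): [(24.1216, 39.688) (28.0731, 31.9928) (45.743, 28.5048) (57.4497, 32.8503) (64.9248, 61) (58.0504, 61)]  |A|=741.43
10. canonical 6-gon: [(24.1216, 39.688) (28.0731, 31.9928) (45.743, 28.5048) (57.4497, 32.8503) (64.9248, 61) (58.0504, 61)]
11. shoelace: 741.43

Area of P2's cell: 741.4300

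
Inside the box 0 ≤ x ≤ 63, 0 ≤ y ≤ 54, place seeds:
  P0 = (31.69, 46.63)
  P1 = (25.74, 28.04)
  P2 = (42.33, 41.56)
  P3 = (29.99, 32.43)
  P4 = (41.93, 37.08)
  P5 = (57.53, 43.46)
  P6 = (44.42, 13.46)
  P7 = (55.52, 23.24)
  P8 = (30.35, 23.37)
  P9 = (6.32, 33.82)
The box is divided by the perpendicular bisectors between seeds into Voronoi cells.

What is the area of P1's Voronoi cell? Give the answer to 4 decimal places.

Area of P1's cell: 246.4509

1. box [0,63]×[0,54]: [(0, 0) (63, 0) (63, 54) (0, 54)]
2. ⊥bis P1·P0 via (28.715,37.335): [(0, 46.5257) (0, 0) (63, 0) (63, 26.3616)]  |A|=2295.9481
3. ⊥bis P1·P2 via (34.035,34.8): [(33.1174, 35.9259) (0, 46.5257) (0, 0) (62.3952, 0)]  |A|=1891.2082
4. ⊥bis P1·P3 via (27.865,30.235): [(16.4892, 41.2481) (0, 46.5257) (0, 0) (59.096, 0)]  |A|=1602.3816
5. ⊥bis P1·P4 via (33.835,32.56): [(43.6848, 14.9197) (16.4892, 41.2481) (0, 46.5257) (0, 0) (52.0155, 0)]  |A|=1549.5623
6. ⊥bis P1·P5 via (41.635,35.75): [(43.6848, 14.9197) (16.4892, 41.2481) (0, 46.5257) (0, 0) (52.0155, 0)]  |A|=1549.5623
7. ⊥bis P1·P6 via (35.08,20.75): [(36.1915, 22.174) (16.4892, 41.2481) (0, 46.5257) (0, 0) (18.8843, 0)]  |A|=1156.5542
8. ⊥bis P1·P7 via (40.63,25.64): [(36.1915, 22.174) (16.4892, 41.2481) (0, 46.5257) (0, 0) (18.8843, 0)]  |A|=1156.5542
9. ⊥bis P1·P8 via (28.045,25.705): [(30.2727, 27.9041) (16.4892, 41.2481) (0, 46.5257) (0, 0) (2.0054, 0)]  |A|=805.8522
10. ⊥bis P1·P9 via (16.03,30.93): [(8.8291, 6.736) (30.2727, 27.9041) (18.5167, 39.2851)]  |A|=246.4509
11. canonical 3-gon: [(8.8291, 6.736) (30.2727, 27.9041) (18.5167, 39.2851)]
12. shoelace: 246.4509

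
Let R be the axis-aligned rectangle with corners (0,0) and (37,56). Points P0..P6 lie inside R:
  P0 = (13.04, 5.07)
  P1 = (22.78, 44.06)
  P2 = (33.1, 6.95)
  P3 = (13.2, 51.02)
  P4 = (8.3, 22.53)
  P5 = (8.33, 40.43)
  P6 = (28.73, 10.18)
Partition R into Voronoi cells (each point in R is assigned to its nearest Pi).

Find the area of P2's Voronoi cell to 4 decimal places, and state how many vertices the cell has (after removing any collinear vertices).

1. box [0,37]×[0,56]: [(0, 0) (37, 0) (37, 56) (0, 56)]
2. ⊥bis P2·P0 via (23.07,6.01): [(23.6333, 0) (37, 0) (37, 56) (18.385, 56)]  |A|=895.4891
3. ⊥bis P2·P1 via (27.94,25.505): [(21.4131, 23.6899) (23.6333, 0) (37, 0) (37, 28.0245)]  |A|=376.7368
4. ⊥bis P2·P3 via (23.15,28.985): [(21.4131, 23.6899) (23.6333, 0) (37, 0) (37, 28.0245)]  |A|=376.7368
5. ⊥bis P2·P4 via (20.7,14.74): [(27.3618, 25.3442) (22.0504, 16.8895) (23.6333, 0) (37, 0) (37, 28.0245)]  |A|=355.9826
6. ⊥bis P2·P5 via (20.715,23.69): [(27.3618, 25.3442) (22.0504, 16.8895) (23.6333, 0) (37, 0) (37, 28.0245)]  |A|=355.9826
7. ⊥bis P2·P6 via (30.915,8.565): [(24.5843, 0) (37, 0) (37, 16.7976)]  |A|=104.2769
8. canonical 3-gon: [(24.5843, 0) (37, 0) (37, 16.7976)]
9. shoelace: 104.2769

Area of P2's cell: 104.2769 (3 vertices)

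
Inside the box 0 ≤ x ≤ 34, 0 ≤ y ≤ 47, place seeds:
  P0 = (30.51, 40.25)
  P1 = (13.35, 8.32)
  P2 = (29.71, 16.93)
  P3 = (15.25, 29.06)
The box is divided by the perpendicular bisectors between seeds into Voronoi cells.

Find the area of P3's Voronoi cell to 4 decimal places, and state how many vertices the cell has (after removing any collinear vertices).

Area of P3's cell: 598.2534 (5 vertices)

1. box [0,34]×[0,47]: [(0, 0) (34, 0) (34, 47) (0, 47)]
2. ⊥bis P3·P0 via (22.88,34.655): [(0, 0) (34, 0) (34, 19.4905) (13.8275, 47) (0, 47)]  |A|=1320.5324
3. ⊥bis P3·P1 via (14.3,18.69): [(0, 20) (34, 16.8853) (34, 19.4905) (13.8275, 47) (0, 47)]  |A|=693.4823
4. ⊥bis P3·P2 via (22.48,22.995): [(0, 20) (18.5426, 18.3013) (27.2556, 28.6879) (13.8275, 47) (0, 47)]  |A|=598.2534
5. canonical 5-gon: [(0, 20) (18.5426, 18.3013) (27.2556, 28.6879) (13.8275, 47) (0, 47)]
6. shoelace: 598.2534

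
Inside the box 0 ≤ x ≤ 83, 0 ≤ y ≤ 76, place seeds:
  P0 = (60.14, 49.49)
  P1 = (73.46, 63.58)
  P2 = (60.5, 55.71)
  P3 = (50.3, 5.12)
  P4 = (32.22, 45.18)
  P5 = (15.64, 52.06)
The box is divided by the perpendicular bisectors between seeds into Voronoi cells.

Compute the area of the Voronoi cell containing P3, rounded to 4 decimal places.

Area of P3's cell: 1699.7115

1. box [0,83]×[0,76]: [(0, 0) (83, 0) (83, 76) (0, 76)]
2. ⊥bis P3·P0 via (55.22,27.305): [(0, 39.5512) (0, 0) (83, 0) (83, 21.1442)]  |A|=2518.8595
3. ⊥bis P3·P1 via (61.88,34.35): [(0, 39.5512) (0, 0) (83, 0) (83, 21.1442)]  |A|=2518.8595
4. ⊥bis P3·P2 via (55.4,30.415): [(0, 39.5512) (0, 0) (83, 0) (83, 21.1442)]  |A|=2518.8595
5. ⊥bis P3·P4 via (41.26,25.15): [(49.0612, 28.6709) (0, 6.5284) (0, 0) (83, 0) (83, 21.1442)]  |A|=1708.7905
6. ⊥bis P3·P5 via (32.97,28.59): [(49.0612, 28.6709) (7.9533, 10.1179) (0, 4.2453) (0, 0) (83, 0) (83, 21.1442)]  |A|=1699.7115
7. canonical 6-gon: [(49.0612, 28.6709) (7.9533, 10.1179) (0, 4.2453) (0, 0) (83, 0) (83, 21.1442)]
8. shoelace: 1699.7115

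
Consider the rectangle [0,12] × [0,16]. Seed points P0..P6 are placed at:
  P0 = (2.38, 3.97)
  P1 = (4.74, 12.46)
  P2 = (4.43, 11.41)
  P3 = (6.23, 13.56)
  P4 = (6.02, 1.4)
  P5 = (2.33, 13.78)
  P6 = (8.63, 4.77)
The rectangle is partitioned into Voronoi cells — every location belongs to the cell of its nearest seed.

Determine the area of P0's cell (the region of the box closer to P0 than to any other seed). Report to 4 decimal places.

1. box [0,12]×[0,16]: [(0, 0) (12, 0) (12, 16) (0, 16)]
2. ⊥bis P0·P1 via (3.56,8.215): [(0, 9.2046) (0, 0) (12, 0) (12, 5.8689)]  |A|=90.4409
3. ⊥bis P0·P2 via (3.405,7.69): [(0, 8.6282) (0, 0) (12, 0) (12, 5.3218)]  |A|=83.6998
4. ⊥bis P0·P3 via (4.305,8.765): [(0, 8.6282) (0, 0) (12, 0) (12, 5.3218)]  |A|=83.6998
5. ⊥bis P0·P4 via (4.2,2.685): [(7.0288, 6.6915) (0, 8.6282) (0, 0) (2.3043, 0)]  |A|=38.0324
6. ⊥bis P0·P5 via (2.355,8.875): [(7.0288, 6.6915) (0, 8.6282) (0, 0) (2.3043, 0)]  |A|=38.0324
7. ⊥bis P0·P6 via (5.505,4.37): [(5.4873, 4.5083) (5.1413, 7.2116) (0, 8.6282) (0, 0) (2.3043, 0)]  |A|=35.5711
8. canonical 5-gon: [(5.4873, 4.5083) (5.1413, 7.2116) (0, 8.6282) (0, 0) (2.3043, 0)]
9. shoelace: 35.5711

Area of P0's cell: 35.5711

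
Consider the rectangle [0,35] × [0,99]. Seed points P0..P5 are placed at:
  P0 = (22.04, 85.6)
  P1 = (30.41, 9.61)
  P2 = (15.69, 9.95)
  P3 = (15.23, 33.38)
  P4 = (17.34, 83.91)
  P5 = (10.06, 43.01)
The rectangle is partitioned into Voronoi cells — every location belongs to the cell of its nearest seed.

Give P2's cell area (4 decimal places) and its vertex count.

Area of P2's cell: 498.1661 (4 vertices)

1. box [0,35]×[0,99]: [(0, 0) (35, 0) (35, 99) (0, 99)]
2. ⊥bis P2·P0 via (18.865,47.775): [(0, 49.3585) (0, 0) (35, 0) (35, 46.4206)]  |A|=1676.1352
3. ⊥bis P2·P1 via (23.05,9.78): [(23.9178, 47.3509) (0, 49.3585) (0, 0) (22.8241, 0)]  |A|=1130.6442
4. ⊥bis P2·P3 via (15.46,21.665): [(23.3281, 21.8195) (0, 21.3615) (0, 0) (22.8241, 0)]  |A|=498.1661
5. ⊥bis P2·P4 via (16.515,46.93): [(23.3281, 21.8195) (0, 21.3615) (0, 0) (22.8241, 0)]  |A|=498.1661
6. ⊥bis P2·P5 via (12.875,26.48): [(23.3281, 21.8195) (0, 21.3615) (0, 0) (22.8241, 0)]  |A|=498.1661
7. canonical 4-gon: [(23.3281, 21.8195) (0, 21.3615) (0, 0) (22.8241, 0)]
8. shoelace: 498.1661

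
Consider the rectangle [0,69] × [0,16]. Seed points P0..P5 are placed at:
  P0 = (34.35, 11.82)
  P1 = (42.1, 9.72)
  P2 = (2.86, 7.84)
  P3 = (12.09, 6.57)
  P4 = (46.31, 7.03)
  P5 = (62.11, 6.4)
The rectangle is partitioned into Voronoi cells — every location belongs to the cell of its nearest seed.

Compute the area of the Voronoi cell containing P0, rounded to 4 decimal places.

Area of P0's cell: 223.5613

1. box [0,69]×[0,16]: [(0, 0) (69, 0) (69, 16) (0, 16)]
2. ⊥bis P0·P1 via (38.225,10.77): [(0, 0) (35.3067, 0) (39.6422, 16) (0, 16)]  |A|=599.5907
3. ⊥bis P0·P2 via (18.605,9.83): [(19.8474, 0) (35.3067, 0) (39.6422, 16) (17.8252, 16)]  |A|=298.21
4. ⊥bis P0·P3 via (23.22,9.195): [(25.3886, 0) (35.3067, 0) (39.6422, 16) (21.615, 16)]  |A|=223.5613
5. ⊥bis P0·P4 via (40.33,9.425): [(25.3886, 0) (35.3067, 0) (39.6422, 16) (21.615, 16)]  |A|=223.5613
6. ⊥bis P0·P5 via (48.23,9.11): [(25.3886, 0) (35.3067, 0) (39.6422, 16) (21.615, 16)]  |A|=223.5613
7. canonical 4-gon: [(25.3886, 0) (35.3067, 0) (39.6422, 16) (21.615, 16)]
8. shoelace: 223.5613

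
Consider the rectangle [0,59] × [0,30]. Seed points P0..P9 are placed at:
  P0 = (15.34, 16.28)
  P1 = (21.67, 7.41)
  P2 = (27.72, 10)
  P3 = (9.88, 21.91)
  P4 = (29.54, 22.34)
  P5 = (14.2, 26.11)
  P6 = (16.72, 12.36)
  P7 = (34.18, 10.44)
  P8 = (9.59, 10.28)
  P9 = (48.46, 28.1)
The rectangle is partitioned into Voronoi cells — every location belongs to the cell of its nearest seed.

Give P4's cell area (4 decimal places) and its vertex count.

Area of P4's cell: 217.9877 (7 vertices)

1. box [0,59]×[0,30]: [(0, 0) (59, 0) (59, 30) (0, 30)]
2. ⊥bis P4·P0 via (22.44,19.31): [(30.6807, 0) (59, 0) (59, 30) (17.8779, 30)]  |A|=1041.6199
3. ⊥bis P4·P1 via (25.605,14.875): [(23.9634, 15.7403) (53.824, 0) (59, 0) (59, 30) (17.8779, 30)]  |A|=859.4784
4. ⊥bis P4·P2 via (28.63,16.17): [(23.4543, 16.9334) (59, 11.6908) (59, 30) (17.8779, 30)]  |A|=594.0708
5. ⊥bis P4·P3 via (19.71,22.125): [(19.6274, 25.9005) (23.4543, 16.9334) (59, 11.6908) (59, 30) (19.5378, 30)]  |A|=590.6686
6. ⊥bis P4·P5 via (21.87,24.225): [(21.3118, 21.9537) (23.4543, 16.9334) (59, 11.6908) (59, 30) (23.2893, 30)]  |A|=572.3
7. ⊥bis P4·P6 via (23.13,17.35): [(21.3118, 21.9537) (23.4542, 16.9336) (23.4544, 16.9333) (59, 11.6908) (59, 30) (23.2893, 30)]  |A|=572.3
8. ⊥bis P4·P7 via (31.86,16.39): [(21.3118, 21.9537) (23.4542, 16.9336) (23.4544, 16.9333) (30.5642, 15.8847) (59, 26.9723) (59, 30) (23.2893, 30)]  |A|=355.0286
9. ⊥bis P4·P8 via (19.565,16.31): [(21.3118, 21.9537) (23.4542, 16.9336) (23.4544, 16.9333) (30.5642, 15.8847) (59, 26.9723) (59, 30) (23.2893, 30)]  |A|=355.0286
10. ⊥bis P4·P9 via (39,25.22): [(21.3118, 21.9537) (23.4542, 16.9336) (23.4544, 16.9333) (30.5642, 15.8847) (40.6453, 19.8155) (37.5448, 30) (23.2893, 30)]  |A|=217.9877
11. canonical 7-gon: [(21.3118, 21.9537) (23.4542, 16.9336) (23.4544, 16.9333) (30.5642, 15.8847) (40.6453, 19.8155) (37.5448, 30) (23.2893, 30)]
12. shoelace: 217.9877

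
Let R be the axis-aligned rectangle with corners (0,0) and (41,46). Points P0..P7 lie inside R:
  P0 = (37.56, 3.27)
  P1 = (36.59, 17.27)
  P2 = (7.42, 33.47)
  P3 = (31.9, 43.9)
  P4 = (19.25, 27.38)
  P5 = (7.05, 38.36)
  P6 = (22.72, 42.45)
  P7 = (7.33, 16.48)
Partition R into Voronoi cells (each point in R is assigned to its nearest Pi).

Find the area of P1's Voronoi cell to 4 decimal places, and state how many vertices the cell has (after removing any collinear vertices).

1. box [0,41]×[0,46]: [(0, 0) (41, 0) (41, 46) (0, 46)]
2. ⊥bis P1·P0 via (37.075,10.27): [(0, 7.7012) (41, 10.5419) (41, 46) (0, 46)]  |A|=1512.0148
3. ⊥bis P1·P2 via (22.005,25.37): [(12.6803, 8.5798) (41, 10.5419) (41, 46) (33.4622, 46)]  |A|=643.1139
4. ⊥bis P1·P3 via (34.245,30.585): [(23.8882, 28.761) (12.6803, 8.5798) (41, 10.5419) (41, 31.7747)]  |A|=456.4315
5. ⊥bis P1·P4 via (27.92,22.325): [(32.5633, 30.2888) (20.2101, 9.1015) (41, 10.5419) (41, 31.7747)]  |A|=300.9114
6. ⊥bis P1·P5 via (21.82,27.815): [(32.5633, 30.2888) (20.2101, 9.1015) (41, 10.5419) (41, 31.7747)]  |A|=300.9114
7. ⊥bis P1·P6 via (29.655,29.86): [(32.5633, 30.2888) (20.2101, 9.1015) (41, 10.5419) (41, 31.7747)]  |A|=300.9114
8. ⊥bis P1·P7 via (21.96,16.875): [(32.5633, 30.2888) (22.0831, 12.314) (22.1662, 9.237) (41, 10.5419) (41, 31.7747)]  |A|=297.8963
9. canonical 5-gon: [(32.5633, 30.2888) (22.0831, 12.314) (22.1662, 9.237) (41, 10.5419) (41, 31.7747)]
10. shoelace: 297.8963

Area of P1's cell: 297.8963 (5 vertices)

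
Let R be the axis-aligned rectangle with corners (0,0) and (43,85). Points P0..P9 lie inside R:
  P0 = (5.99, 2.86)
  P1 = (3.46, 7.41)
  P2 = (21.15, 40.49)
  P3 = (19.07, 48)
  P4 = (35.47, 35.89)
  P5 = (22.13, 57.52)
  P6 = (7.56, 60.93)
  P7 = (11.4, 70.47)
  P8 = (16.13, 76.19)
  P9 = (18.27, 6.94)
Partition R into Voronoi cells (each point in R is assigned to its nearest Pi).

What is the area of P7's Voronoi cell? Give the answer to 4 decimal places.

1. box [0,43]×[0,85]: [(0, 0) (43, 0) (43, 85) (0, 85)]
2. ⊥bis P7·P0 via (8.695,36.665): [(0, 37.3608) (43, 33.92) (43, 85) (0, 85)]  |A|=2122.464
3. ⊥bis P7·P1 via (7.43,38.94): [(0, 39.8755) (43, 34.4613) (43, 85) (0, 85)]  |A|=2056.7579
4. ⊥bis P7·P2 via (16.275,55.48): [(0, 50.1871) (43, 64.1714) (43, 85) (0, 85)]  |A|=1196.2919
5. ⊥bis P7·P3 via (15.235,59.235): [(0, 54.0346) (43, 68.7124) (43, 85) (0, 85)]  |A|=1015.9386
6. ⊥bis P7·P4 via (23.435,53.18): [(0, 54.0346) (43, 68.7124) (43, 85) (0, 85)]  |A|=1015.9386
7. ⊥bis P7·P5 via (16.765,63.995): [(0, 54.0346) (8.0673, 56.7884) (42.1159, 85) (0, 85)]  |A|=718.9827
8. ⊥bis P7·P6 via (9.48,65.7): [(0, 69.5158) (15.7681, 63.169) (42.1159, 85) (0, 85)]  |A|=581.794
9. ⊥bis P7·P8 via (13.765,73.33): [(0, 84.7126) (0, 69.5158) (15.7681, 63.169) (20.9053, 67.4255)]  |A|=208.7079
10. ⊥bis P7·P9 via (14.835,38.705): [(0, 84.7126) (0, 69.5158) (15.7681, 63.169) (20.9053, 67.4255)]  |A|=208.7079
11. canonical 4-gon: [(0, 84.7126) (0, 69.5158) (15.7681, 63.169) (20.9053, 67.4255)]
12. shoelace: 208.7079

Area of P7's cell: 208.7079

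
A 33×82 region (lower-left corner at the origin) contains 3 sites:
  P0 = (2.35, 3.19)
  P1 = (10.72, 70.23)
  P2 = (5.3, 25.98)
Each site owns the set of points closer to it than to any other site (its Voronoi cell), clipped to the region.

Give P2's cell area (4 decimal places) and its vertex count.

Area of P2's cell: 1125.9858 (4 vertices)

1. box [0,33]×[0,82]: [(0, 0) (33, 0) (33, 82) (0, 82)]
2. ⊥bis P2·P0 via (3.825,14.585): [(0, 15.0801) (33, 10.8085) (33, 82) (0, 82)]  |A|=2278.8377
3. ⊥bis P2·P1 via (8.01,48.105): [(0, 49.0861) (0, 15.0801) (33, 10.8085) (33, 45.0441)]  |A|=1125.9858
4. canonical 4-gon: [(0, 49.0861) (0, 15.0801) (33, 10.8085) (33, 45.0441)]
5. shoelace: 1125.9858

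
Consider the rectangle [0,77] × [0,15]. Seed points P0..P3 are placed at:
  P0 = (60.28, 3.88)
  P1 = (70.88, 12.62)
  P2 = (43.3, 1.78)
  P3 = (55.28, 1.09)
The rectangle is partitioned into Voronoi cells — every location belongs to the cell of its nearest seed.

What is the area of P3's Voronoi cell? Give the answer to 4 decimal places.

Area of P3's cell: 80.1347

1. box [0,77]×[0,15]: [(0, 0) (77, 0) (77, 15) (0, 15)]
2. ⊥bis P3·P0 via (57.78,2.485): [(0, 0) (59.1666, 0) (50.7966, 15) (0, 15)]  |A|=824.7245
3. ⊥bis P3·P1 via (63.08,6.855): [(0, 0) (59.1666, 0) (50.7966, 15) (0, 15)]  |A|=824.7245
4. ⊥bis P3·P2 via (49.29,1.435): [(49.2073, 0) (59.1666, 0) (50.7966, 15) (50.0713, 15)]  |A|=80.1347
5. canonical 4-gon: [(49.2073, 0) (59.1666, 0) (50.7966, 15) (50.0713, 15)]
6. shoelace: 80.1347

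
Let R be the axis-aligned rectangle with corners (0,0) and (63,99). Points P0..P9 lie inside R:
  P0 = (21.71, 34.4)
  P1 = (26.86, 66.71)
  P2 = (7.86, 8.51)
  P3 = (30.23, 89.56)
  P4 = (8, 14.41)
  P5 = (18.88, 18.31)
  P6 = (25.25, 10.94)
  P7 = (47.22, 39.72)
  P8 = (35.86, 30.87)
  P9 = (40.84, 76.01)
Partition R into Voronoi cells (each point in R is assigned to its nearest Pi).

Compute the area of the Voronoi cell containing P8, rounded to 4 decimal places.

Area of P8's cell: 555.1715

1. box [0,63]×[0,99]: [(0, 0) (63, 0) (63, 99) (0, 99)]
2. ⊥bis P8·P0 via (28.785,32.635): [(20.6435, 0) (63, 0) (63, 99) (45.3411, 99)]  |A|=2970.7612
3. ⊥bis P8·P1 via (31.36,48.79): [(32.9124, 49.1798) (20.6435, 0) (63, 0) (63, 56.7353)]  |A|=1895.0554
4. ⊥bis P8·P2 via (21.86,19.69): [(32.9124, 49.1798) (24.6759, 16.1638) (37.5839, 0) (63, 0) (63, 56.7353)]  |A|=1758.1454
5. ⊥bis P8·P3 via (33.045,60.215): [(32.9124, 49.1798) (24.6759, 16.1638) (37.5839, 0) (63, 0) (63, 56.7353)]  |A|=1758.1454
6. ⊥bis P8·P4 via (21.93,22.64): [(32.9124, 49.1798) (24.9967, 17.4494) (28.8282, 10.9641) (37.5839, 0) (63, 0) (63, 56.7353)]  |A|=1754.6424
7. ⊥bis P8·P5 via (27.37,24.59): [(32.9124, 49.1798) (26.9273, 25.1885) (45.5591, 0) (63, 0) (63, 56.7353)]  |A|=1581.2634
8. ⊥bis P8·P6 via (30.555,20.905): [(32.9124, 49.1798) (26.9273, 25.1885) (29.7975, 21.3083) (63, 3.6325) (63, 56.7353)]  |A|=1335.1416
9. ⊥bis P8·P7 via (41.54,35.295): [(32.3814, 47.0511) (26.9273, 25.1885) (29.7975, 21.3083) (63, 3.6325) (63, 7.7486)]  |A|=555.1715
10. ⊥bis P8·P9 via (38.35,53.44): [(32.3814, 47.0511) (26.9273, 25.1885) (29.7975, 21.3083) (63, 3.6325) (63, 7.7486)]  |A|=555.1715
11. canonical 5-gon: [(32.3814, 47.0511) (26.9273, 25.1885) (29.7975, 21.3083) (63, 3.6325) (63, 7.7486)]
12. shoelace: 555.1715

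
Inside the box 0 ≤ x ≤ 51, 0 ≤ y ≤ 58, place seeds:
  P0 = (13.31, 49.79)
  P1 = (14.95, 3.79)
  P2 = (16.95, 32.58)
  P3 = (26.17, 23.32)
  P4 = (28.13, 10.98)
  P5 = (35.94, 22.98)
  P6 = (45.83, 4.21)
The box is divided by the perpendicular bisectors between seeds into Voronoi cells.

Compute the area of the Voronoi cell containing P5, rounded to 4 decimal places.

1. box [0,51]×[0,58]: [(0, 0) (51, 0) (51, 58) (0, 58)]
2. ⊥bis P5·P0 via (24.625,36.385): [(0, 15.5993) (0, 0) (51, 0) (51, 58) (50.2325, 58)]  |A|=1893.0538
3. ⊥bis P5·P1 via (25.445,13.385): [(13.2192, 26.7575) (37.6822, 0) (51, 0) (51, 58) (50.2325, 58)]  |A|=1285.8074
4. ⊥bis P5·P2 via (26.445,27.78): [(35.3876, 45.4696) (21.4029, 17.8062) (37.6822, 0) (51, 0) (51, 58) (50.2325, 58)]  |A|=1110.022
5. ⊥bis P5·P3 via (31.055,23.15): [(35.3876, 45.4696) (31.5688, 37.9156) (30.5219, 7.8319) (37.6822, 0) (51, 0) (51, 58) (50.2325, 58)]  |A|=967.6344
6. ⊥bis P5·P4 via (32.035,16.98): [(35.3876, 45.4696) (31.5688, 37.9156) (30.8667, 17.7403) (51, 4.6369) (51, 58) (50.2325, 58)]  |A|=766.0007
7. ⊥bis P5·P6 via (40.885,13.595): [(35.3876, 45.4696) (31.5688, 37.9156) (30.8667, 17.7403) (38.8685, 12.5325) (51, 18.9246) (51, 58) (50.2325, 58)]  |A|=679.3353
8. canonical 7-gon: [(35.3876, 45.4696) (31.5688, 37.9156) (30.8667, 17.7403) (38.8685, 12.5325) (51, 18.9246) (51, 58) (50.2325, 58)]
9. shoelace: 679.3353

Area of P5's cell: 679.3353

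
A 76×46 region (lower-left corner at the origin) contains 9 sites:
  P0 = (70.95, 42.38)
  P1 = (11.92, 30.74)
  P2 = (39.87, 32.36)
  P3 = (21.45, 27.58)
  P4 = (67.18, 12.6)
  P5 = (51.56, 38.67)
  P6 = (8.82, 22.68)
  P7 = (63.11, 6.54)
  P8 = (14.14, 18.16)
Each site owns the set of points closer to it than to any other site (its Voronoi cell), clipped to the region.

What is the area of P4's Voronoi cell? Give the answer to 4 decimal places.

1. box [0,76]×[0,46]: [(0, 0) (76, 0) (76, 46) (0, 46)]
2. ⊥bis P4·P0 via (69.065,27.49): [(0, 36.2333) (0, 0) (76, 0) (76, 26.6121)]  |A|=2388.1233
3. ⊥bis P4·P1 via (39.55,21.67): [(42.5619, 30.8452) (32.4365, 0) (76, 0) (76, 26.6121)]  |A|=1116.7905
4. ⊥bis P4·P2 via (53.525,22.48): [(58.1498, 28.8718) (37.2597, 0) (76, 0) (76, 26.6121)]  |A|=796.7669
5. ⊥bis P4·P3 via (44.315,20.09): [(58.1498, 28.8718) (38.1264, 1.1978) (37.734, 0) (76, 0) (76, 26.6121)]  |A|=796.4829
6. ⊥bis P4·P5 via (59.37,25.635): [(63.6171, 28.1797) (53.0817, 21.8673) (38.1264, 1.1978) (37.734, 0) (76, 0) (76, 26.6121)]  |A|=775.581
7. ⊥bis P4·P6 via (38,17.64): [(63.6171, 28.1797) (53.0817, 21.8673) (38.1264, 1.1978) (37.734, 0) (76, 0) (76, 26.6121)]  |A|=775.581
8. ⊥bis P4·P7 via (65.145,9.57): [(63.6171, 28.1797) (53.0817, 21.8673) (51.0389, 19.0439) (76, 2.2796) (76, 26.6121)]  |A|=378.5308
9. ⊥bis P4·P8 via (40.66,15.38): [(63.6171, 28.1797) (53.0817, 21.8673) (51.0389, 19.0439) (76, 2.2796) (76, 26.6121)]  |A|=378.5308
10. canonical 5-gon: [(63.6171, 28.1797) (53.0817, 21.8673) (51.0389, 19.0439) (76, 2.2796) (76, 26.6121)]
11. shoelace: 378.5308

Area of P4's cell: 378.5308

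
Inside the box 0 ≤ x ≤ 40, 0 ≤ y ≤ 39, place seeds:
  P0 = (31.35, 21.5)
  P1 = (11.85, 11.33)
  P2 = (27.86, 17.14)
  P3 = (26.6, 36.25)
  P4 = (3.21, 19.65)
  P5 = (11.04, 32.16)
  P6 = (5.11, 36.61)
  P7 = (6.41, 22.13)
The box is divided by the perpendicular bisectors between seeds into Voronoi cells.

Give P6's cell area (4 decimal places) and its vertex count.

1. box [0,40]×[0,39]: [(0, 0) (40, 0) (40, 39) (0, 39)]
2. ⊥bis P6·P0 via (18.23,29.055): [(0, 0) (1.499, 0) (23.9567, 39) (0, 39)]  |A|=496.3867
3. ⊥bis P6·P1 via (8.48,23.97): [(0, 21.7091) (16.5392, 26.1187) (23.9567, 39) (0, 39)]  |A|=297.2853
4. ⊥bis P6·P2 via (16.485,26.875): [(0, 21.7091) (15.6304, 25.8764) (17.9818, 28.6239) (23.9567, 39) (0, 39)]  |A|=296.3217
5. ⊥bis P6·P3 via (15.855,36.43): [(0, 21.7091) (15.6304, 25.8764) (15.6792, 25.9334) (15.8981, 39) (0, 39)]  |A|=239.7639
6. ⊥bis P6·P4 via (4.16,28.13): [(0, 28.596) (15.6943, 26.8378) (15.8981, 39) (0, 39)]  |A|=178.3189
7. ⊥bis P6·P5 via (8.075,34.385): [(0, 28.596) (3.4415, 28.2105) (11.5382, 39) (0, 39)]  |A|=80.1484
8. ⊥bis P6·P7 via (5.76,29.37): [(0, 28.8529) (4.207, 29.2306) (11.5382, 39) (0, 39)]  |A|=77.7053
9. canonical 4-gon: [(0, 28.8529) (4.207, 29.2306) (11.5382, 39) (0, 39)]
10. shoelace: 77.7053

Area of P6's cell: 77.7053 (4 vertices)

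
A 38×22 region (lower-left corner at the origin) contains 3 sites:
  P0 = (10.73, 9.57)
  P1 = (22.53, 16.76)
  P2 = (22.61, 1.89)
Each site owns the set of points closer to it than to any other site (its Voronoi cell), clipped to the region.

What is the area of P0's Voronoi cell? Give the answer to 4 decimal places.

Area of P0's cell: 340.5090

1. box [0,38]×[0,22]: [(0, 0) (38, 0) (38, 22) (0, 22)]
2. ⊥bis P0·P1 via (16.63,13.165): [(0, 0) (24.6517, 0) (11.2466, 22) (0, 22)]  |A|=394.882
3. ⊥bis P0·P2 via (16.67,5.73): [(0, 0) (12.9658, 0) (18.9816, 9.3057) (11.2466, 22) (0, 22)]  |A|=340.509
4. canonical 5-gon: [(0, 0) (12.9658, 0) (18.9816, 9.3057) (11.2466, 22) (0, 22)]
5. shoelace: 340.509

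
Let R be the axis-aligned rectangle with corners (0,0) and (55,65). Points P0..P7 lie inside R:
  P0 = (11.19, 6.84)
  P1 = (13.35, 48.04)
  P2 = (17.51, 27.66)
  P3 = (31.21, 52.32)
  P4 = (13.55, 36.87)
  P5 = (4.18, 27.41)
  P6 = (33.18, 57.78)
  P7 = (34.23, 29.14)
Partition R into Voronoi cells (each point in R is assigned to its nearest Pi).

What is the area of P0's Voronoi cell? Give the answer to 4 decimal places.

1. box [0,55]×[0,65]: [(0, 0) (55, 0) (55, 65) (0, 65)]
2. ⊥bis P0·P1 via (12.27,27.44): [(0, 28.0833) (0, 0) (55, 0) (55, 25.1998)]  |A|=1465.2844
3. ⊥bis P0·P2 via (14.35,17.25): [(0, 21.606) (0, 0) (55, 0) (55, 4.9105)]  |A|=729.2044
4. ⊥bis P0·P3 via (21.2,29.58): [(0, 21.606) (0, 0) (55, 0) (55, 4.9105)]  |A|=729.2044
5. ⊥bis P0·P4 via (12.37,21.855): [(0, 21.606) (0, 0) (55, 0) (55, 4.9105)]  |A|=729.2044
6. ⊥bis P0·P5 via (7.685,17.125): [(11.0189, 18.2612) (0, 14.506) (0, 0) (55, 0) (55, 4.9105)]  |A|=690.0874
7. ⊥bis P0·P6 via (22.185,32.31): [(11.0189, 18.2612) (0, 14.506) (0, 0) (55, 0) (55, 4.9105)]  |A|=690.0874
8. ⊥bis P0·P7 via (22.71,17.99): [(27.2023, 13.3486) (11.0189, 18.2612) (0, 14.506) (0, 0) (40.1222, 0)]  |A|=522.5377
9. canonical 5-gon: [(27.2023, 13.3486) (11.0189, 18.2612) (0, 14.506) (0, 0) (40.1222, 0)]
10. shoelace: 522.5377

Area of P0's cell: 522.5377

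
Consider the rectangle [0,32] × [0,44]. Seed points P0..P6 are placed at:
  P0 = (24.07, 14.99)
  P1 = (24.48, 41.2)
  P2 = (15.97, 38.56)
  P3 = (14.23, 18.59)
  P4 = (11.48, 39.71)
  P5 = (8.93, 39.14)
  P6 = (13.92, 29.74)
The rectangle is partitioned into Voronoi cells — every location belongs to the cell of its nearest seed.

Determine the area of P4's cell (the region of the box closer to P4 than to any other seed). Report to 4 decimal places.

1. box [0,32]×[0,44]: [(0, 0) (32, 0) (32, 44) (0, 44)]
2. ⊥bis P4·P0 via (17.775,27.35): [(0, 18.2971) (32, 34.5949) (32, 44) (0, 44)]  |A|=561.7285
3. ⊥bis P4·P1 via (17.98,40.455): [(0, 18.2971) (19.3879, 28.1714) (17.5737, 44) (0, 44)]  |A|=388.2453
4. ⊥bis P4·P2 via (13.725,39.135): [(0, 18.2971) (9.6462, 23.21) (14.971, 44) (0, 44)]  |A|=279.5919
5. ⊥bis P4·P3 via (12.855,29.15): [(0, 27.4762) (11.1094, 28.9227) (14.971, 44) (0, 44)]  |A|=204.6462
6. ⊥bis P4·P5 via (10.205,39.425): [(11.88, 31.9315) (14.971, 44) (9.1824, 44)]  |A|=34.9304
7. ⊥bis P4·P6 via (12.7,34.725): [(11.3305, 34.3898) (12.5885, 34.6977) (14.971, 44) (9.1824, 44)]  |A|=33.2995
8. canonical 4-gon: [(11.3305, 34.3898) (12.5885, 34.6977) (14.971, 44) (9.1824, 44)]
9. shoelace: 33.2995

Area of P4's cell: 33.2995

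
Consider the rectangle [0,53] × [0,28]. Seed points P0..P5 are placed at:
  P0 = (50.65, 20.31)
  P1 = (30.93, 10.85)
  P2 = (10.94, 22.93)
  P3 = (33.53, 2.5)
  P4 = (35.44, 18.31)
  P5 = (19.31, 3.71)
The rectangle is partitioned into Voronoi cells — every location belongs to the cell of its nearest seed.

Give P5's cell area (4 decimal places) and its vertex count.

Area of P5's cell: 288.1980 (5 vertices)

1. box [0,53]×[0,28]: [(0, 0) (53, 0) (53, 28) (0, 28)]
2. ⊥bis P5·P0 via (34.98,12.01): [(0, 0) (41.3414, 0) (26.5105, 28) (0, 28)]  |A|=949.9265
3. ⊥bis P5·P1 via (25.12,7.28): [(0, 0) (29.5933, 0) (12.3884, 28) (0, 28)]  |A|=587.7436
4. ⊥bis P5·P2 via (15.125,13.32): [(0, 6.7333) (0, 0) (29.5933, 0) (20.0822, 15.4788)]  |A|=296.6435
5. ⊥bis P5·P3 via (26.42,3.105): [(0, 6.7333) (0, 0) (26.1558, 0) (26.5739, 4.9138) (20.0822, 15.4788)]  |A|=288.198
6. ⊥bis P5·P4 via (27.375,11.01): [(0, 6.7333) (0, 0) (26.1558, 0) (26.5739, 4.9138) (20.0822, 15.4788)]  |A|=288.198
7. canonical 5-gon: [(0, 6.7333) (0, 0) (26.1558, 0) (26.5739, 4.9138) (20.0822, 15.4788)]
8. shoelace: 288.198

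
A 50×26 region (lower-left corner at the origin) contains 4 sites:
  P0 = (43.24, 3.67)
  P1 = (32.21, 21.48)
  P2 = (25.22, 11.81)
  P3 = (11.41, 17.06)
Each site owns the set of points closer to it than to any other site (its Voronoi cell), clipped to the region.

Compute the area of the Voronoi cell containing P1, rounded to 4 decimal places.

1. box [0,50]×[0,26]: [(0, 0) (50, 0) (50, 26) (0, 26)]
2. ⊥bis P1·P0 via (37.725,12.575): [(0, 0) (17.4203, 0) (50, 20.1771) (50, 26) (0, 26)]  |A|=971.3183
3. ⊥bis P1·P2 via (28.715,16.645): [(35.9049, 11.4478) (50, 20.1771) (50, 26) (15.7732, 26)]  |A|=290.0751
4. ⊥bis P1·P3 via (21.81,19.27): [(21.2159, 22.0658) (35.9049, 11.4478) (50, 20.1771) (50, 26) (20.3799, 26)]  |A|=281.0133
5. canonical 5-gon: [(21.2159, 22.0658) (35.9049, 11.4478) (50, 20.1771) (50, 26) (20.3799, 26)]
6. shoelace: 281.0133

Area of P1's cell: 281.0133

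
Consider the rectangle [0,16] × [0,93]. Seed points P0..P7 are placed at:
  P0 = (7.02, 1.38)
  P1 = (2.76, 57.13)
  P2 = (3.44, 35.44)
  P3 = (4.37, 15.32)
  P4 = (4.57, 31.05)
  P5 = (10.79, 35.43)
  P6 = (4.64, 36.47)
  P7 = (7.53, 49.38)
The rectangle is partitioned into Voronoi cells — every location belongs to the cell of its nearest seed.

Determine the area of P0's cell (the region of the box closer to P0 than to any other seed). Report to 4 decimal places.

Area of P0's cell: 140.6109

1. box [0,16]×[0,93]: [(0, 0) (16, 0) (16, 93) (0, 93)]
2. ⊥bis P0·P1 via (4.89,29.255): [(0, 28.8813) (0, 0) (16, 0) (16, 30.1039)]  |A|=471.8823
3. ⊥bis P0·P2 via (5.23,18.41): [(0, 17.8603) (0, 0) (16, 0) (16, 19.542)]  |A|=299.2184
4. ⊥bis P0·P3 via (5.695,8.35): [(0, 7.2674) (0, 0) (16, 0) (16, 10.309)]  |A|=140.6109
5. ⊥bis P0·P4 via (5.795,16.215): [(0, 7.2674) (0, 0) (16, 0) (16, 10.309)]  |A|=140.6109
6. ⊥bis P0·P5 via (8.905,18.405): [(0, 7.2674) (0, 0) (16, 0) (16, 10.309)]  |A|=140.6109
7. ⊥bis P0·P6 via (5.83,18.925): [(0, 7.2674) (0, 0) (16, 0) (16, 10.309)]  |A|=140.6109
8. ⊥bis P0·P7 via (7.275,25.38): [(0, 7.2674) (0, 0) (16, 0) (16, 10.309)]  |A|=140.6109
9. canonical 4-gon: [(0, 7.2674) (0, 0) (16, 0) (16, 10.309)]
10. shoelace: 140.6109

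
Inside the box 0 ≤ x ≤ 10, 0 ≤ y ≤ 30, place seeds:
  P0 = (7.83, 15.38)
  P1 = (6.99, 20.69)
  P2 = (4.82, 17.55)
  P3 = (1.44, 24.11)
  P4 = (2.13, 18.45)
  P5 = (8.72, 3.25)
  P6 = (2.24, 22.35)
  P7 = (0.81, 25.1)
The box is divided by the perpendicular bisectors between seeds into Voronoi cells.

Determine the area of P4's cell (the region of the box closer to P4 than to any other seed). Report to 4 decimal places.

Area of P4's cell: 27.2011

1. box [0,10]×[0,30]: [(0, 0) (10, 0) (10, 30) (0, 30)]
2. ⊥bis P4·P0 via (4.98,16.915): [(0, 7.6687) (10, 26.2355) (10, 30) (0, 30)]  |A|=130.4787
3. ⊥bis P4·P1 via (4.56,19.57): [(0, 29.4636) (0, 7.6687) (5.4131, 17.7191)]  |A|=58.9887
4. ⊥bis P4·P2 via (3.475,18): [(4.2357, 20.2736) (0, 29.4636) (0, 7.6687) (0.0487, 7.7592)]  |A|=46.2735
5. ⊥bis P4·P3 via (1.785,21.28): [(4.2357, 20.2736) (3.6662, 21.5093) (0, 21.0624) (0, 7.6687) (0.0487, 7.7592)]  |A|=30.8735
6. ⊥bis P4·P5 via (5.425,10.85): [(0.3461, 8.648) (4.2357, 20.2736) (3.6662, 21.5093) (0, 21.0624) (0, 8.498)]  |A|=30.7218
7. ⊥bis P4·P6 via (2.185,20.4): [(0.3461, 8.648) (4.2357, 20.2736) (4.2037, 20.3431) (0, 20.4616) (0, 8.498)]  |A|=27.2011
8. ⊥bis P4·P7 via (1.47,21.775): [(0.3461, 8.648) (4.2357, 20.2736) (4.2037, 20.3431) (0, 20.4616) (0, 8.498)]  |A|=27.2011
9. canonical 5-gon: [(0.3461, 8.648) (4.2357, 20.2736) (4.2037, 20.3431) (0, 20.4616) (0, 8.498)]
10. shoelace: 27.2011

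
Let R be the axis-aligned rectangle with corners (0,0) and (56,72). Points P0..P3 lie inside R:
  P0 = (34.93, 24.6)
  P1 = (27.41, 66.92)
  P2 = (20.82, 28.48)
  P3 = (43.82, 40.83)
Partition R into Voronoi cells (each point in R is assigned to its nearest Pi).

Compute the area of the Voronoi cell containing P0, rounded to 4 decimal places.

1. box [0,56]×[0,72]: [(0, 0) (56, 0) (56, 72) (0, 72)]
2. ⊥bis P0·P1 via (31.17,45.76): [(0, 40.2213) (0, 0) (56, 0) (56, 50.1721)]  |A|=2531.0158
3. ⊥bis P0·P2 via (27.875,26.54): [(33.2624, 46.1318) (20.577, 0) (56, 0) (56, 50.1721)]  |A|=1387.4612
4. ⊥bis P0·P3 via (39.375,32.715): [(30.8561, 37.3812) (20.577, 0) (56, 0) (56, 23.6086)]  |A|=958.8841
5. canonical 4-gon: [(30.8561, 37.3812) (20.577, 0) (56, 0) (56, 23.6086)]
6. shoelace: 958.8841

Area of P0's cell: 958.8841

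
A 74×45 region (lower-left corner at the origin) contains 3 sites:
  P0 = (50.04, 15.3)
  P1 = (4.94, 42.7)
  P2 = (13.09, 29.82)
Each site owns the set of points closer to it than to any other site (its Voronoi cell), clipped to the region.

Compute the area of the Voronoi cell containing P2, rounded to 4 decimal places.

Area of P2's cell: 1254.5002

1. box [0,74]×[0,45]: [(0, 0) (74, 0) (74, 45) (0, 45)]
2. ⊥bis P2·P0 via (31.565,22.56): [(0, 0) (22.6997, 0) (40.3831, 45) (0, 45)]  |A|=1419.364
3. ⊥bis P2·P1 via (9.015,36.26): [(0, 30.5556) (0, 0) (22.6997, 0) (40.3831, 45) (22.8274, 45)]  |A|=1254.5002
4. canonical 5-gon: [(0, 30.5556) (0, 0) (22.6997, 0) (40.3831, 45) (22.8274, 45)]
5. shoelace: 1254.5002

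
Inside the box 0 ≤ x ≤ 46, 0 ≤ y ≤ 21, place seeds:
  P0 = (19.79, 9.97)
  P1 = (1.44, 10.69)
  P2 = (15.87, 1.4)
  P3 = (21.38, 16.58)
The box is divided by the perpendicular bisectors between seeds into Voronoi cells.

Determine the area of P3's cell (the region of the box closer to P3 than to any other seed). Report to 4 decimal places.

1. box [0,46]×[0,21]: [(0, 0) (46, 0) (46, 21) (0, 21)]
2. ⊥bis P3·P0 via (20.585,13.275): [(0, 18.2266) (46, 7.1616) (46, 21) (0, 21)]  |A|=382.0721
3. ⊥bis P3·P1 via (11.41,13.635): [(10.8227, 15.6233) (46, 7.1616) (46, 21) (9.2345, 21)]  |A|=342.2387
4. ⊥bis P3·P2 via (18.625,8.99): [(10.8227, 15.6233) (46, 7.1616) (46, 21) (9.2345, 21)]  |A|=342.2387
5. canonical 4-gon: [(10.8227, 15.6233) (46, 7.1616) (46, 21) (9.2345, 21)]
6. shoelace: 342.2387

Area of P3's cell: 342.2387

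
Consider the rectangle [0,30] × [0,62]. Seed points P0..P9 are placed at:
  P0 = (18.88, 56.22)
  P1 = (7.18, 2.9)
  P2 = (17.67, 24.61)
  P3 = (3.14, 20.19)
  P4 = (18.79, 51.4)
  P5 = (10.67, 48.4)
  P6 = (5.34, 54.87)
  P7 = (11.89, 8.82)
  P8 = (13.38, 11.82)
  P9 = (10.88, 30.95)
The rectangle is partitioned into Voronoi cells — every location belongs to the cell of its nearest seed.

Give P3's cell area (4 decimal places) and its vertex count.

Area of P3's cell: 142.2306 (6 vertices)

1. box [0,30]×[0,62]: [(0, 0) (30, 0) (30, 62) (0, 62)]
2. ⊥bis P3·P0 via (11.01,38.205): [(0, 43.0148) (0, 0) (30, 0) (30, 29.9091)]  |A|=1093.8581
3. ⊥bis P3·P1 via (5.16,11.545): [(0, 43.0148) (0, 10.3393) (30, 17.3491) (30, 29.9091)]  |A|=678.5313
4. ⊥bis P3·P2 via (10.405,22.4): [(4.7676, 40.9321) (0, 43.0148) (0, 10.3393) (13.1399, 13.4096)]  |A|=271.565
5. ⊥bis P3·P4 via (10.965,35.795): [(5.496, 38.5374) (0, 41.2933) (0, 10.3393) (13.1399, 13.4096)]  |A|=261.8844
6. ⊥bis P3·P5 via (6.905,34.295): [(6.7761, 34.3294) (0, 36.1381) (0, 10.3393) (13.1399, 13.4096)]  |A|=234.6188
7. ⊥bis P3·P6 via (4.24,37.53): [(6.7761, 34.3294) (0, 36.1381) (0, 10.3393) (13.1399, 13.4096)]  |A|=234.6188
8. ⊥bis P3·P7 via (7.515,14.505): [(11.8029, 17.8048) (6.7761, 34.3294) (0, 36.1381) (0, 10.3393) (3.0185, 11.0446)]  |A|=210.7949
9. ⊥bis P3·P8 via (8.26,16.005): [(6.2182, 13.507) (11.241, 19.6519) (6.7761, 34.3294) (0, 36.1381) (0, 10.3393) (3.0185, 11.0446)]  |A|=204.4296
10. ⊥bis P3·P9 via (7.01,25.57): [(6.2182, 13.507) (11.241, 19.6519) (10.1216, 23.3318) (0, 30.6125) (0, 10.3393) (3.0185, 11.0446)]  |A|=142.2306
11. canonical 6-gon: [(6.2182, 13.507) (11.241, 19.6519) (10.1216, 23.3318) (0, 30.6125) (0, 10.3393) (3.0185, 11.0446)]
12. shoelace: 142.2306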